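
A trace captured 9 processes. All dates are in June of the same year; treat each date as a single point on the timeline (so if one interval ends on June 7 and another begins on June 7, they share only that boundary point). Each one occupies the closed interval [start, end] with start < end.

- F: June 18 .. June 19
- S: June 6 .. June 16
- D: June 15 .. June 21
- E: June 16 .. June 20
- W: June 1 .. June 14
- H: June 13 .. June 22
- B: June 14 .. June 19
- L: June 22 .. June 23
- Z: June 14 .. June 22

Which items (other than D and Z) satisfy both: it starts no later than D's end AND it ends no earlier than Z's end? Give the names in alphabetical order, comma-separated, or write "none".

Conditions: its start is no later than D's end (X.start <= June 21) AND its end is no earlier than Z's end (X.end >= June 22).
B: start June 14 <= June 21? ✓; end June 19 >= June 22? ✗ → no.
E: start June 16 <= June 21? ✓; end June 20 >= June 22? ✗ → no.
F: start June 18 <= June 21? ✓; end June 19 >= June 22? ✗ → no.
H: start June 13 <= June 21? ✓; end June 22 >= June 22? ✓ → yes.
L: start June 22 <= June 21? ✗; end June 23 >= June 22? ✓ → no.
S: start June 6 <= June 21? ✓; end June 16 >= June 22? ✗ → no.
W: start June 1 <= June 21? ✓; end June 14 >= June 22? ✗ → no.
Result: H.

H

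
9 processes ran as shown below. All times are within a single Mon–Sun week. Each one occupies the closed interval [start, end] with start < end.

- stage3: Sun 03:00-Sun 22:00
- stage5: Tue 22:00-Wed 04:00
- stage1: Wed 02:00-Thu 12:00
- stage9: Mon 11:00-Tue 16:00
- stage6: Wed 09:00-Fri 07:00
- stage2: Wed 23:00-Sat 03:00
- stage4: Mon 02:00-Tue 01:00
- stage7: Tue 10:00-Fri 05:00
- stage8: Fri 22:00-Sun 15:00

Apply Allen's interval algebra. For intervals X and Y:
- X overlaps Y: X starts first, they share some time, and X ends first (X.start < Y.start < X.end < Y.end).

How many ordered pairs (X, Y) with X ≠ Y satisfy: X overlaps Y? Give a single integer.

Checking all 72 ordered pairs for relation 'overlaps'; matching pairs in alphabetical order:
(stage1, stage2): stage1 overlaps stage2 ✓
(stage1, stage6): stage1 overlaps stage6 ✓
(stage2, stage8): stage2 overlaps stage8 ✓
(stage4, stage9): stage4 overlaps stage9 ✓
(stage5, stage1): stage5 overlaps stage1 ✓
(stage6, stage2): stage6 overlaps stage2 ✓
(stage7, stage2): stage7 overlaps stage2 ✓
(stage7, stage6): stage7 overlaps stage6 ✓
(stage8, stage3): stage8 overlaps stage3 ✓
(stage9, stage7): stage9 overlaps stage7 ✓
Count: 10.

10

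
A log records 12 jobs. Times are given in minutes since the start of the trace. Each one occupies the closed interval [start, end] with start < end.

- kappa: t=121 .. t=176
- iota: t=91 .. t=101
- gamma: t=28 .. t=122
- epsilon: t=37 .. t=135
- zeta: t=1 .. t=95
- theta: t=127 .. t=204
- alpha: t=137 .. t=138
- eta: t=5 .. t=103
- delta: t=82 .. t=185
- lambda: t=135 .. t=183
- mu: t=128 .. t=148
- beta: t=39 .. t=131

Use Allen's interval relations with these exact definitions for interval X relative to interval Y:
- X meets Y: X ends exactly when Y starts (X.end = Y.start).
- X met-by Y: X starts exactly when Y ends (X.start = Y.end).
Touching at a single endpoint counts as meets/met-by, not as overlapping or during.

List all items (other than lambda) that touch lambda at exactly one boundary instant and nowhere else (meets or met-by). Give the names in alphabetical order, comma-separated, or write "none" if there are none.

epsilon

Target lambda = [t=135, t=183].
alpha [t=137, t=138] → during → no.
beta [t=39, t=131] → before → no.
delta [t=82, t=185] → contains → no.
epsilon [t=37, t=135] → meets → yes.
eta [t=5, t=103] → before → no.
gamma [t=28, t=122] → before → no.
iota [t=91, t=101] → before → no.
kappa [t=121, t=176] → overlaps → no.
mu [t=128, t=148] → overlaps → no.
theta [t=127, t=204] → contains → no.
zeta [t=1, t=95] → before → no.
Result: epsilon.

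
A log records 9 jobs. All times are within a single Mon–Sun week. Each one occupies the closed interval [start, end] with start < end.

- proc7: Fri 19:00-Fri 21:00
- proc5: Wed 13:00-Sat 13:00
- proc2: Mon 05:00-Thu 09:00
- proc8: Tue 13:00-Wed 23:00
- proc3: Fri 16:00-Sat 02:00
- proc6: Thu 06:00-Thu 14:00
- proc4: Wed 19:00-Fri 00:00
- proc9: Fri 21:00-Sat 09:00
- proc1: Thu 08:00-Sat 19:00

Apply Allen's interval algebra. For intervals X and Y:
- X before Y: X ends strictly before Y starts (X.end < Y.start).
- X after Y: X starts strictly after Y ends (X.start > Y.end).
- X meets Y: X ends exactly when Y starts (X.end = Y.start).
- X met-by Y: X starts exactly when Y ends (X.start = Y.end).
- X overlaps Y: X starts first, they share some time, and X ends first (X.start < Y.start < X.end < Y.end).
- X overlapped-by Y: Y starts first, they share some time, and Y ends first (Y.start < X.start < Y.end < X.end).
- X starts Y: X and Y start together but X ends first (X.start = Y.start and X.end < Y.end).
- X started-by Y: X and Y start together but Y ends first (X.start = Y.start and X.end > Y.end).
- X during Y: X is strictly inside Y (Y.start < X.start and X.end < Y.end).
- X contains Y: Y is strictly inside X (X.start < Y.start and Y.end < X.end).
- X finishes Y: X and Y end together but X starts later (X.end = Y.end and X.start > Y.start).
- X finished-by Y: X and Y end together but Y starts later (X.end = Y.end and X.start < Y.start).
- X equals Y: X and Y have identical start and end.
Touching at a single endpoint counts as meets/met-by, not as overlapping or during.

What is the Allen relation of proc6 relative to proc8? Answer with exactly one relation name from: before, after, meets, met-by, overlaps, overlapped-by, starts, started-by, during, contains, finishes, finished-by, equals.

after

proc6 = [Thu 06:00, Thu 14:00]; proc8 = [Tue 13:00, Wed 23:00].
Compare endpoints: proc6.start > proc8.start, proc6.start > proc8.end, proc6.end > proc8.start, proc6.end > proc8.end.
That pattern is 'after'.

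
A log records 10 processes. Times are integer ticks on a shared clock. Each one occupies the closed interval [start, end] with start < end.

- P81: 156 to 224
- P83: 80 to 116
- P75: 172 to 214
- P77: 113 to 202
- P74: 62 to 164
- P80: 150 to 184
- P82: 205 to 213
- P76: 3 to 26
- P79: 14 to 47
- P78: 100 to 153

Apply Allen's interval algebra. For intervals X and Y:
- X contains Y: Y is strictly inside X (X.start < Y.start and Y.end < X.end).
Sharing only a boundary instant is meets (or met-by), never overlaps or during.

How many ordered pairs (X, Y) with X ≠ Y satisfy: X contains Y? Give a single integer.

6

Checking all 90 ordered pairs for relation 'contains'; matching pairs in alphabetical order:
(P74, P78): P74 contains P78 ✓
(P74, P83): P74 contains P83 ✓
(P75, P82): P75 contains P82 ✓
(P77, P80): P77 contains P80 ✓
(P81, P75): P81 contains P75 ✓
(P81, P82): P81 contains P82 ✓
Count: 6.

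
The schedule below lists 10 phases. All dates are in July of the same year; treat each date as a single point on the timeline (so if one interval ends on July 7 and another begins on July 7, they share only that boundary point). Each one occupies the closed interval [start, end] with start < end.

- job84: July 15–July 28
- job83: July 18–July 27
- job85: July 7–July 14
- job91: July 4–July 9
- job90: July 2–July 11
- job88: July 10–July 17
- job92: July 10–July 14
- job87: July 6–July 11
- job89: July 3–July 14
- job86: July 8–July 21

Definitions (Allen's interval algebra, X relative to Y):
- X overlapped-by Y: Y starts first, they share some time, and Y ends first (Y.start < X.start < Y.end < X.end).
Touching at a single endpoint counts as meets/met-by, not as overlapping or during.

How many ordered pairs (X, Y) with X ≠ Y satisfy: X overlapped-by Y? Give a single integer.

19

Checking all 90 ordered pairs for relation 'overlapped-by'; matching pairs in alphabetical order:
(job83, job86): job83 overlapped-by job86 ✓
(job84, job86): job84 overlapped-by job86 ✓
(job84, job88): job84 overlapped-by job88 ✓
(job85, job87): job85 overlapped-by job87 ✓
(job85, job90): job85 overlapped-by job90 ✓
(job85, job91): job85 overlapped-by job91 ✓
(job86, job85): job86 overlapped-by job85 ✓
(job86, job87): job86 overlapped-by job87 ✓
(job86, job89): job86 overlapped-by job89 ✓
(job86, job90): job86 overlapped-by job90 ✓
(job86, job91): job86 overlapped-by job91 ✓
(job87, job91): job87 overlapped-by job91 ✓
(job88, job85): job88 overlapped-by job85 ✓
(job88, job87): job88 overlapped-by job87 ✓
(job88, job89): job88 overlapped-by job89 ✓
(job88, job90): job88 overlapped-by job90 ✓
(job89, job90): job89 overlapped-by job90 ✓
(job92, job87): job92 overlapped-by job87 ✓
(job92, job90): job92 overlapped-by job90 ✓
Count: 19.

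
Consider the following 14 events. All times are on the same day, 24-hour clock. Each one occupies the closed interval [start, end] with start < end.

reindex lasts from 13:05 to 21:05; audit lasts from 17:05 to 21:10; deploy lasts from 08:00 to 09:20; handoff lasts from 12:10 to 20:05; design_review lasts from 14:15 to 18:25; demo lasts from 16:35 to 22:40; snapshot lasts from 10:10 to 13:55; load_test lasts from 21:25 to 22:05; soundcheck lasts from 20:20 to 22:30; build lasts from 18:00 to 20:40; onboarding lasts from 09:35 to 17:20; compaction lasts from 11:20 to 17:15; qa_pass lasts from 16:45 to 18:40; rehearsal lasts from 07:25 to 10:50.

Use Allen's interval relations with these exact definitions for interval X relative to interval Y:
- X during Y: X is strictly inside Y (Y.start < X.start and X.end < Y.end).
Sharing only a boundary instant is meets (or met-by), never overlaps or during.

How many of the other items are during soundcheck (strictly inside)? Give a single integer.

1

Target soundcheck = [20:20, 22:30].
audit [17:05, 21:10] → overlaps → no.
build [18:00, 20:40] → overlaps → no.
compaction [11:20, 17:15] → before → no.
demo [16:35, 22:40] → contains → no.
deploy [08:00, 09:20] → before → no.
design_review [14:15, 18:25] → before → no.
handoff [12:10, 20:05] → before → no.
load_test [21:25, 22:05] → during → counts.
onboarding [09:35, 17:20] → before → no.
qa_pass [16:45, 18:40] → before → no.
rehearsal [07:25, 10:50] → before → no.
reindex [13:05, 21:05] → overlaps → no.
snapshot [10:10, 13:55] → before → no.
Total: 1.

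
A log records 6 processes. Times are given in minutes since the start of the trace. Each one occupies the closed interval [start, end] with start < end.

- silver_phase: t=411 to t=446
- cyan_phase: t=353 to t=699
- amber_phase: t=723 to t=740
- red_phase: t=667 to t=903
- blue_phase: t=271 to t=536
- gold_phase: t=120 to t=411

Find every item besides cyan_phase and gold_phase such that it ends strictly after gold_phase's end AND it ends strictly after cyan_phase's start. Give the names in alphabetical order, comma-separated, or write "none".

Conditions: its end is strictly after gold_phase's end (X.end > t=411) AND its end is strictly after cyan_phase's start (X.end > t=353).
amber_phase: end t=740 > t=411? ✓; end t=740 > t=353? ✓ → yes.
blue_phase: end t=536 > t=411? ✓; end t=536 > t=353? ✓ → yes.
red_phase: end t=903 > t=411? ✓; end t=903 > t=353? ✓ → yes.
silver_phase: end t=446 > t=411? ✓; end t=446 > t=353? ✓ → yes.
Result: amber_phase, blue_phase, red_phase, silver_phase.

amber_phase, blue_phase, red_phase, silver_phase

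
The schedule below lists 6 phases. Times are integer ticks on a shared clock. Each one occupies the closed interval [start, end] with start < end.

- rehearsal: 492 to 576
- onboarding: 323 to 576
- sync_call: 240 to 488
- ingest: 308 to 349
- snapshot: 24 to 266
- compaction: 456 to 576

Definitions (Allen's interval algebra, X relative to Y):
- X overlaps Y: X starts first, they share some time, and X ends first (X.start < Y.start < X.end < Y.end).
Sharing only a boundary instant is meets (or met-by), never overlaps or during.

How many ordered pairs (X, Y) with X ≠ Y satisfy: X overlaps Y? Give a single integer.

4

Checking all 30 ordered pairs for relation 'overlaps'; matching pairs in alphabetical order:
(ingest, onboarding): ingest overlaps onboarding ✓
(snapshot, sync_call): snapshot overlaps sync_call ✓
(sync_call, compaction): sync_call overlaps compaction ✓
(sync_call, onboarding): sync_call overlaps onboarding ✓
Count: 4.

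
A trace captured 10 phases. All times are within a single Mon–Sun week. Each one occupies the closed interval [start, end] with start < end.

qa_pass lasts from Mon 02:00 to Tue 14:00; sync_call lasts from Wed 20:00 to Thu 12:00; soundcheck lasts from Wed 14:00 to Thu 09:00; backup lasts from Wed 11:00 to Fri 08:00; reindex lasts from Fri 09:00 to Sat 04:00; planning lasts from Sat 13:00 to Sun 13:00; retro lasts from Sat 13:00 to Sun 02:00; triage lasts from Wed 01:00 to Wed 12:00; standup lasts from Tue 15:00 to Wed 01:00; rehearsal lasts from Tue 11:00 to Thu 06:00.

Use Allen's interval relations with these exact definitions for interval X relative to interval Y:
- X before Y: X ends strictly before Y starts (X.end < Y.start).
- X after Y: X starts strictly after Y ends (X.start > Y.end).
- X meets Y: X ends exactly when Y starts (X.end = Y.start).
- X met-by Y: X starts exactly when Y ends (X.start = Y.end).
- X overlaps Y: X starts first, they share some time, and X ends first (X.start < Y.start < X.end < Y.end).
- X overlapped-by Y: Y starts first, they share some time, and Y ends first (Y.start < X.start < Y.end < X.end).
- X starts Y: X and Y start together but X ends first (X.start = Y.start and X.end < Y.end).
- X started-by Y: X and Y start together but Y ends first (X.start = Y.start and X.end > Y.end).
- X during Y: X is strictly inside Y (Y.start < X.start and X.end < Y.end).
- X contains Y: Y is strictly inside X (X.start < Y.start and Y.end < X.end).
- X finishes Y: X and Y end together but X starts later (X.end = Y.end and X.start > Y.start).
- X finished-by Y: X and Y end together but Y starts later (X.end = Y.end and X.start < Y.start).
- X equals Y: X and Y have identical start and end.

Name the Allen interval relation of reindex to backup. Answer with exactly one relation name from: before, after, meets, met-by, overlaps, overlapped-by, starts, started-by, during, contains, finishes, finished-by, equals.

reindex = [Fri 09:00, Sat 04:00]; backup = [Wed 11:00, Fri 08:00].
Compare endpoints: reindex.start > backup.start, reindex.start > backup.end, reindex.end > backup.start, reindex.end > backup.end.
That pattern is 'after'.

after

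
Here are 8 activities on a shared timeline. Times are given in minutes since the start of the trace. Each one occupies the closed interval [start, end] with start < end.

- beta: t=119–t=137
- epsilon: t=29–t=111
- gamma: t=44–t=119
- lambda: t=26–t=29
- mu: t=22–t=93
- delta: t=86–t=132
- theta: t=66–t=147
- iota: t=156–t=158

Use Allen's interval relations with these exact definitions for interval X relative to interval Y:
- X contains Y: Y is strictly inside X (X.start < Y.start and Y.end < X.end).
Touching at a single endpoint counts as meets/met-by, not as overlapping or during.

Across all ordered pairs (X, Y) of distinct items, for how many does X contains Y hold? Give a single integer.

3

Checking all 56 ordered pairs for relation 'contains'; matching pairs in alphabetical order:
(mu, lambda): mu contains lambda ✓
(theta, beta): theta contains beta ✓
(theta, delta): theta contains delta ✓
Count: 3.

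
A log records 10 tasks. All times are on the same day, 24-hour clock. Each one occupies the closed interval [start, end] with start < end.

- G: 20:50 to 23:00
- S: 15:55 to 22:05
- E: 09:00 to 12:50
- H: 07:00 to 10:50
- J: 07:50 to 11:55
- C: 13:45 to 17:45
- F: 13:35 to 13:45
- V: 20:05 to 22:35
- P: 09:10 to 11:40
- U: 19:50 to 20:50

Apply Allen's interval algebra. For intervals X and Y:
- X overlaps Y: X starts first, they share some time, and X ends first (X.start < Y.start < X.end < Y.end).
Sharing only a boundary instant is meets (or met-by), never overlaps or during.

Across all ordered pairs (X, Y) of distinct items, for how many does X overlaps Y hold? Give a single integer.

9

Checking all 90 ordered pairs for relation 'overlaps'; matching pairs in alphabetical order:
(C, S): C overlaps S ✓
(H, E): H overlaps E ✓
(H, J): H overlaps J ✓
(H, P): H overlaps P ✓
(J, E): J overlaps E ✓
(S, G): S overlaps G ✓
(S, V): S overlaps V ✓
(U, V): U overlaps V ✓
(V, G): V overlaps G ✓
Count: 9.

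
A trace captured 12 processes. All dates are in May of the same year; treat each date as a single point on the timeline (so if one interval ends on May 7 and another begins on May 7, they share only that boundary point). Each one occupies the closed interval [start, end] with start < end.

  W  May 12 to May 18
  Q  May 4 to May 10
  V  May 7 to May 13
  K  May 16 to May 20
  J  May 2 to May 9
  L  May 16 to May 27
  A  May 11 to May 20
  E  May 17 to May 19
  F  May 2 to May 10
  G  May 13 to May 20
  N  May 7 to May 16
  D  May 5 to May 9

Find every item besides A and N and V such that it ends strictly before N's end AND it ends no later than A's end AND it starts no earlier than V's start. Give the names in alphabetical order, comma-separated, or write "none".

none

Conditions: its end is strictly before N's end (X.end < May 16) AND its end is no later than A's end (X.end <= May 20) AND its start is no earlier than V's start (X.start >= May 7).
D: end May 9 < May 16? ✓; end May 9 <= May 20? ✓; start May 5 >= May 7? ✗ → no.
E: end May 19 < May 16? ✗; end May 19 <= May 20? ✓; start May 17 >= May 7? ✓ → no.
F: end May 10 < May 16? ✓; end May 10 <= May 20? ✓; start May 2 >= May 7? ✗ → no.
G: end May 20 < May 16? ✗; end May 20 <= May 20? ✓; start May 13 >= May 7? ✓ → no.
J: end May 9 < May 16? ✓; end May 9 <= May 20? ✓; start May 2 >= May 7? ✗ → no.
K: end May 20 < May 16? ✗; end May 20 <= May 20? ✓; start May 16 >= May 7? ✓ → no.
L: end May 27 < May 16? ✗; end May 27 <= May 20? ✗; start May 16 >= May 7? ✓ → no.
Q: end May 10 < May 16? ✓; end May 10 <= May 20? ✓; start May 4 >= May 7? ✗ → no.
W: end May 18 < May 16? ✗; end May 18 <= May 20? ✓; start May 12 >= May 7? ✓ → no.
Result: none.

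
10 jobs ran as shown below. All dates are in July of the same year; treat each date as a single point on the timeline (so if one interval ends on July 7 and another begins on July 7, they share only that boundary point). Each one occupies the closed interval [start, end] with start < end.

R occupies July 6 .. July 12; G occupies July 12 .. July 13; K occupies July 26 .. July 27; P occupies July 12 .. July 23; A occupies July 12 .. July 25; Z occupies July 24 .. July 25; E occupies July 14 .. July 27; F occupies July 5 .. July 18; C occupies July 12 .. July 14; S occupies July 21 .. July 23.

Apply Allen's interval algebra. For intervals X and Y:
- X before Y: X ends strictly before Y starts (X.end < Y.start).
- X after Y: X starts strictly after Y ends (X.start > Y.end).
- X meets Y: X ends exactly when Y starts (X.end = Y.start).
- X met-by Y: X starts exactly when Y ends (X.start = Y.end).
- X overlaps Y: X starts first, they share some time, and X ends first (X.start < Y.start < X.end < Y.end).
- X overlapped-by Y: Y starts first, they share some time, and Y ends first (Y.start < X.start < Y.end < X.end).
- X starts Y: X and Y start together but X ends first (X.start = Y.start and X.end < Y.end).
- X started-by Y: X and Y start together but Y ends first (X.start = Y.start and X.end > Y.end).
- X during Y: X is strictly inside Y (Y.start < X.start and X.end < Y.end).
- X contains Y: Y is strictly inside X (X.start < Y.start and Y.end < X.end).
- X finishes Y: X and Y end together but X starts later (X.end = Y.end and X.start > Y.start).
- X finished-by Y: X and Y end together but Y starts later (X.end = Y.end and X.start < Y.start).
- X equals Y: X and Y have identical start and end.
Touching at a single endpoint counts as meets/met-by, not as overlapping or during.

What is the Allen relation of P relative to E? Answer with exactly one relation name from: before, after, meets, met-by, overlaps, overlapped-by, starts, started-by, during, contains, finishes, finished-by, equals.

P = [July 12, July 23]; E = [July 14, July 27].
Compare endpoints: P.start < E.start, P.start < E.end, P.end > E.start, P.end < E.end.
That pattern is 'overlaps'.

overlaps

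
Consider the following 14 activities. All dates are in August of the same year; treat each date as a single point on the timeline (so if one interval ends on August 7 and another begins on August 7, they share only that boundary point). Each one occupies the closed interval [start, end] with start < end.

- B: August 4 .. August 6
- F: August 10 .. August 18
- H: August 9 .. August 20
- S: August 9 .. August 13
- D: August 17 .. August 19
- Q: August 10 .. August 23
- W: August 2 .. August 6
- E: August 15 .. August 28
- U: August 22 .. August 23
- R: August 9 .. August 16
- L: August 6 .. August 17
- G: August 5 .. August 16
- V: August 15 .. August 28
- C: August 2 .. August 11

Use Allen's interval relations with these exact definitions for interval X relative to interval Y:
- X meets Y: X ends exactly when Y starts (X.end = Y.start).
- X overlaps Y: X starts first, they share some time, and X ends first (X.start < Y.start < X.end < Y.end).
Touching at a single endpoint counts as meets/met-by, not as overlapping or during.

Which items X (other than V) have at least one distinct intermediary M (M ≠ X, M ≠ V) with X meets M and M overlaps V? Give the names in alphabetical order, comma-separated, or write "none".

B, W

Target V = [August 15, August 28].
Intermediaries M with M overlaps V: F, G, H, L, Q, R.
Via F — items with X meets F: none.
Via G — items with X meets G: none.
Via H — items with X meets H: none.
Via L — items with X meets L: B, W.
Via Q — items with X meets Q: none.
Via R — items with X meets R: none.
Union: B, W.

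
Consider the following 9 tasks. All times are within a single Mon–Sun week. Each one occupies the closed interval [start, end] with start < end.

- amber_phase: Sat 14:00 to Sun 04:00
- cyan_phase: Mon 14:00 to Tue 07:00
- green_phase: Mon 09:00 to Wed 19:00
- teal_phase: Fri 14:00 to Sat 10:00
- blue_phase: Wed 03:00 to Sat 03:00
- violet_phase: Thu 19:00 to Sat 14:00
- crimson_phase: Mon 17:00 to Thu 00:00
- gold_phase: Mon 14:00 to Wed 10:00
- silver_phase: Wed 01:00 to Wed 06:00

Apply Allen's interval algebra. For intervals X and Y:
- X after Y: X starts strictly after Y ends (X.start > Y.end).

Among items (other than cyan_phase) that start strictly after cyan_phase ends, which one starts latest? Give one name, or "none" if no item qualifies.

amber_phase

Target cyan_phase = [Mon 14:00, Tue 07:00].
amber_phase [Sat 14:00, Sun 04:00] → after → candidate.
blue_phase [Wed 03:00, Sat 03:00] → after → candidate.
crimson_phase [Mon 17:00, Thu 00:00] → overlapped-by → excluded.
gold_phase [Mon 14:00, Wed 10:00] → started-by → excluded.
green_phase [Mon 09:00, Wed 19:00] → contains → excluded.
silver_phase [Wed 01:00, Wed 06:00] → after → candidate.
teal_phase [Fri 14:00, Sat 10:00] → after → candidate.
violet_phase [Thu 19:00, Sat 14:00] → after → candidate.
Among candidates, latest start is Sat 14:00 → amber_phase.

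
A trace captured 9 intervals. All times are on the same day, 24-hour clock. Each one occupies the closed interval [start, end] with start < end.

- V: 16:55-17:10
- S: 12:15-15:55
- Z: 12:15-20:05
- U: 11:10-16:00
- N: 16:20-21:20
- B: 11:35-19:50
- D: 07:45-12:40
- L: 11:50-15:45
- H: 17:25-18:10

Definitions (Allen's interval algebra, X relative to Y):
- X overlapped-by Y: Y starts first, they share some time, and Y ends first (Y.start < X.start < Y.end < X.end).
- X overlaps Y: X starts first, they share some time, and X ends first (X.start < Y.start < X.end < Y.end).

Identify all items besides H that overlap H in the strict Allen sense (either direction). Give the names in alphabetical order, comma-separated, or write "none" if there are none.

Target H = [17:25, 18:10].
B [11:35, 19:50] → contains → no.
D [07:45, 12:40] → before → no.
L [11:50, 15:45] → before → no.
N [16:20, 21:20] → contains → no.
S [12:15, 15:55] → before → no.
U [11:10, 16:00] → before → no.
V [16:55, 17:10] → before → no.
Z [12:15, 20:05] → contains → no.
Result: none.

none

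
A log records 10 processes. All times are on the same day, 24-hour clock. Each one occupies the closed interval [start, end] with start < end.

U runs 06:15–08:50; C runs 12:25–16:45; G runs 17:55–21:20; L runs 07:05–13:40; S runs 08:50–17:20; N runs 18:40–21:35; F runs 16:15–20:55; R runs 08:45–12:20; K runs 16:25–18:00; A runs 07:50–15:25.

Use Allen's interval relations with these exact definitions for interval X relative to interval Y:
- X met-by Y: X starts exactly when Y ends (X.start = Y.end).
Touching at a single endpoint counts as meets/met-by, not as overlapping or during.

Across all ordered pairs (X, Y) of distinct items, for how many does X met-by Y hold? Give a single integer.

1

Checking all 90 ordered pairs for relation 'met-by'; matching pairs in alphabetical order:
(S, U): S met-by U ✓
Count: 1.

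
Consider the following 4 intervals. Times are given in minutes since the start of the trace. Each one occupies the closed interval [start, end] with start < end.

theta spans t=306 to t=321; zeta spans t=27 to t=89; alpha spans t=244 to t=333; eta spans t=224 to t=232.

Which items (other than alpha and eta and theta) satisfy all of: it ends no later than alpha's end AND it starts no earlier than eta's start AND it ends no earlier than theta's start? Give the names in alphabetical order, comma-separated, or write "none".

Conditions: its end is no later than alpha's end (X.end <= t=333) AND its start is no earlier than eta's start (X.start >= t=224) AND its end is no earlier than theta's start (X.end >= t=306).
zeta: end t=89 <= t=333? ✓; start t=27 >= t=224? ✗; end t=89 >= t=306? ✗ → no.
Result: none.

none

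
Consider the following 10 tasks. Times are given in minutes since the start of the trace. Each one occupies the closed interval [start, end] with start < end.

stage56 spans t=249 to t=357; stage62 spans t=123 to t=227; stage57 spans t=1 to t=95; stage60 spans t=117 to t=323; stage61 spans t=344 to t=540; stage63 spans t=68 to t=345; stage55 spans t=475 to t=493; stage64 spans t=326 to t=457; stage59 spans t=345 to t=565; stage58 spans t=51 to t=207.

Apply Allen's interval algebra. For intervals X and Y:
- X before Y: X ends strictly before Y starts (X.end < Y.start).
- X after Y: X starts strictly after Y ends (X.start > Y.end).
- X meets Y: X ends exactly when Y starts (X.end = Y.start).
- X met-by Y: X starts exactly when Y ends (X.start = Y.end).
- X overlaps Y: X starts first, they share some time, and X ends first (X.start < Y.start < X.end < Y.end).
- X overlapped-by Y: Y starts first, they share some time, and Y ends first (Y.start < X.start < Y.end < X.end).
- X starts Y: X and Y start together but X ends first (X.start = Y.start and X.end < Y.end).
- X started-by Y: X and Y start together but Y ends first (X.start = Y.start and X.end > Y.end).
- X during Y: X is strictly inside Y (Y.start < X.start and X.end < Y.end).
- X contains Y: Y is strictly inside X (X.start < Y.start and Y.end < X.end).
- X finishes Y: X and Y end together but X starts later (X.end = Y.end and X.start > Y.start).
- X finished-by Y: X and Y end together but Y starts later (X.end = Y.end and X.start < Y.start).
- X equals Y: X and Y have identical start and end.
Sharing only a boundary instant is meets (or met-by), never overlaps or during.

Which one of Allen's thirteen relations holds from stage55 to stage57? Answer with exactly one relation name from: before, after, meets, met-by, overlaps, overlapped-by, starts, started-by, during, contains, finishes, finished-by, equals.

after

stage55 = [t=475, t=493]; stage57 = [t=1, t=95].
Compare endpoints: stage55.start > stage57.start, stage55.start > stage57.end, stage55.end > stage57.start, stage55.end > stage57.end.
That pattern is 'after'.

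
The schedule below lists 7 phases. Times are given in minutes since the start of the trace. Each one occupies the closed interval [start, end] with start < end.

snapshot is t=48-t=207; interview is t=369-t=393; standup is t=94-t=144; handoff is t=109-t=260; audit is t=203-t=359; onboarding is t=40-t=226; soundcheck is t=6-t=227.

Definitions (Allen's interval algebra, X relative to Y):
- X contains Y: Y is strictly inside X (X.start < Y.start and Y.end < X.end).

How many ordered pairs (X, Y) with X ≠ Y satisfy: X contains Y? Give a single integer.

6

Checking all 42 ordered pairs for relation 'contains'; matching pairs in alphabetical order:
(onboarding, snapshot): onboarding contains snapshot ✓
(onboarding, standup): onboarding contains standup ✓
(snapshot, standup): snapshot contains standup ✓
(soundcheck, onboarding): soundcheck contains onboarding ✓
(soundcheck, snapshot): soundcheck contains snapshot ✓
(soundcheck, standup): soundcheck contains standup ✓
Count: 6.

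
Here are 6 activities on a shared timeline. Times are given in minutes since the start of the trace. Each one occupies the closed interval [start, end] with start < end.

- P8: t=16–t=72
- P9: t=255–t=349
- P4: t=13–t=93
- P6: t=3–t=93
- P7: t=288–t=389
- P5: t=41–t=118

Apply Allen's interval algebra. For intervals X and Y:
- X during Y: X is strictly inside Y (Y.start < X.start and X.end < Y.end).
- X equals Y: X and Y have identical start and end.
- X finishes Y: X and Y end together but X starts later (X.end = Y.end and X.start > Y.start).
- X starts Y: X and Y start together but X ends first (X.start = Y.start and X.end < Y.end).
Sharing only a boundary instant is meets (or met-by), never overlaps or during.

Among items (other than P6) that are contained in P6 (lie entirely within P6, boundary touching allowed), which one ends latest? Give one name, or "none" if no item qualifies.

Target P6 = [t=3, t=93].
P4 [t=13, t=93] → finishes → candidate.
P5 [t=41, t=118] → overlapped-by → excluded.
P7 [t=288, t=389] → after → excluded.
P8 [t=16, t=72] → during → candidate.
P9 [t=255, t=349] → after → excluded.
Among candidates, latest end is t=93 → P4.

P4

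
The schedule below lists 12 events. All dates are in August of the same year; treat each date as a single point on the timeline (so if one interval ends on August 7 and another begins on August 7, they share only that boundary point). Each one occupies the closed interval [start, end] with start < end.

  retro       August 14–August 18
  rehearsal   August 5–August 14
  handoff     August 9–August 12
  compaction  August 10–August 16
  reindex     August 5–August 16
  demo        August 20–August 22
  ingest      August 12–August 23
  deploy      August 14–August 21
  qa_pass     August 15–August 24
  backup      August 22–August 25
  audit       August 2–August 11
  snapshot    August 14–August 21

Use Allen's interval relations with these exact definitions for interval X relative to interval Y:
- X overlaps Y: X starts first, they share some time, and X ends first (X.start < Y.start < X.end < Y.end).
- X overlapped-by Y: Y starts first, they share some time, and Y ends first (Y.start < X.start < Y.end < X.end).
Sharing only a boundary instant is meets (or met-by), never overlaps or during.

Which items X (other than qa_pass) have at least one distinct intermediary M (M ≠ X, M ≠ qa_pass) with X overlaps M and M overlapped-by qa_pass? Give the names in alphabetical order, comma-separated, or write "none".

ingest

Target qa_pass = [August 15, August 24].
Intermediaries M with M overlapped-by qa_pass: backup.
Via backup — items with X overlaps backup: ingest.
Union: ingest.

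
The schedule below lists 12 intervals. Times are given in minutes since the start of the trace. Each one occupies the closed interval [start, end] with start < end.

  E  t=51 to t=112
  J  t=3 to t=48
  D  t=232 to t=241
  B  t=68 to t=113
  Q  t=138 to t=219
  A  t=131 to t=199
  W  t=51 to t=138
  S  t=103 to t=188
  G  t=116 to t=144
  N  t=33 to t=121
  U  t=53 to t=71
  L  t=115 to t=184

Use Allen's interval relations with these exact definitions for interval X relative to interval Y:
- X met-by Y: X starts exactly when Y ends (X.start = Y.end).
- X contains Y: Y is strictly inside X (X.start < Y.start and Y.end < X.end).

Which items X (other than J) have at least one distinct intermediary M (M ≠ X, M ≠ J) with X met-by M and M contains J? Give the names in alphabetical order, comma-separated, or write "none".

none

Target J = [t=3, t=48].
Intermediaries M with M contains J: none.
Union: none.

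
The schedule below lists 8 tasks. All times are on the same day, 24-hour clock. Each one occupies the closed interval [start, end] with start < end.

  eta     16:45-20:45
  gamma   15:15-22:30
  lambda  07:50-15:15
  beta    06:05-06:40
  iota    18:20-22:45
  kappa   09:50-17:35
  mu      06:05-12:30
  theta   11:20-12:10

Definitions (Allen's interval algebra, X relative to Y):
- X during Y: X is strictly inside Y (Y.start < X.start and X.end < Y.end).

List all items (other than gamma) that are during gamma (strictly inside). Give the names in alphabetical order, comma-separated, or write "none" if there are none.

Target gamma = [15:15, 22:30].
beta [06:05, 06:40] → before → no.
eta [16:45, 20:45] → during → yes.
iota [18:20, 22:45] → overlapped-by → no.
kappa [09:50, 17:35] → overlaps → no.
lambda [07:50, 15:15] → meets → no.
mu [06:05, 12:30] → before → no.
theta [11:20, 12:10] → before → no.
Result: eta.

eta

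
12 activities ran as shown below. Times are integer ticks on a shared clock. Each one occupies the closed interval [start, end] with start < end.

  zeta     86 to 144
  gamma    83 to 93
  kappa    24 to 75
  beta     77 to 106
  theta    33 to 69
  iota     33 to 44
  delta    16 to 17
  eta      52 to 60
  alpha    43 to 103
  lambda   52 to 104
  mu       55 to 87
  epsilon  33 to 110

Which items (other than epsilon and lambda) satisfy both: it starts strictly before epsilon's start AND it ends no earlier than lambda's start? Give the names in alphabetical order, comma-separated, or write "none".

Conditions: its start is strictly before epsilon's start (X.start < 33) AND its end is no earlier than lambda's start (X.end >= 52).
alpha: start 43 < 33? ✗; end 103 >= 52? ✓ → no.
beta: start 77 < 33? ✗; end 106 >= 52? ✓ → no.
delta: start 16 < 33? ✓; end 17 >= 52? ✗ → no.
eta: start 52 < 33? ✗; end 60 >= 52? ✓ → no.
gamma: start 83 < 33? ✗; end 93 >= 52? ✓ → no.
iota: start 33 < 33? ✗; end 44 >= 52? ✗ → no.
kappa: start 24 < 33? ✓; end 75 >= 52? ✓ → yes.
mu: start 55 < 33? ✗; end 87 >= 52? ✓ → no.
theta: start 33 < 33? ✗; end 69 >= 52? ✓ → no.
zeta: start 86 < 33? ✗; end 144 >= 52? ✓ → no.
Result: kappa.

kappa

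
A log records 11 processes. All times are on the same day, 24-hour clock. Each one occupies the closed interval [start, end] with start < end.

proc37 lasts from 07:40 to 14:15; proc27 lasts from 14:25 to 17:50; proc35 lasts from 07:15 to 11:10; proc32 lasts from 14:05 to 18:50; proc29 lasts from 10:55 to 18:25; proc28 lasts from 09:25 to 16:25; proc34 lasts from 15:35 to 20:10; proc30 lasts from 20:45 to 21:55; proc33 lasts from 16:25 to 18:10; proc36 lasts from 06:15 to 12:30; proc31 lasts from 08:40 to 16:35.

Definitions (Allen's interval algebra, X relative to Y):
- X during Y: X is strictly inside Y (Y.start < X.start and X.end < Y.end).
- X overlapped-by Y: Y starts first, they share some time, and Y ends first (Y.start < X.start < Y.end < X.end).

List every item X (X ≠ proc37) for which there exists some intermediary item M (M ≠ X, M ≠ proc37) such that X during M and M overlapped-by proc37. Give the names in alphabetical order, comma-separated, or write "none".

Target proc37 = [07:40, 14:15].
Intermediaries M with M overlapped-by proc37: proc28, proc29, proc31, proc32.
Via proc28 — items with X during proc28: none.
Via proc29 — items with X during proc29: proc27, proc33.
Via proc31 — items with X during proc31: proc28.
Via proc32 — items with X during proc32: proc27, proc33.
Union: proc27, proc28, proc33.

proc27, proc28, proc33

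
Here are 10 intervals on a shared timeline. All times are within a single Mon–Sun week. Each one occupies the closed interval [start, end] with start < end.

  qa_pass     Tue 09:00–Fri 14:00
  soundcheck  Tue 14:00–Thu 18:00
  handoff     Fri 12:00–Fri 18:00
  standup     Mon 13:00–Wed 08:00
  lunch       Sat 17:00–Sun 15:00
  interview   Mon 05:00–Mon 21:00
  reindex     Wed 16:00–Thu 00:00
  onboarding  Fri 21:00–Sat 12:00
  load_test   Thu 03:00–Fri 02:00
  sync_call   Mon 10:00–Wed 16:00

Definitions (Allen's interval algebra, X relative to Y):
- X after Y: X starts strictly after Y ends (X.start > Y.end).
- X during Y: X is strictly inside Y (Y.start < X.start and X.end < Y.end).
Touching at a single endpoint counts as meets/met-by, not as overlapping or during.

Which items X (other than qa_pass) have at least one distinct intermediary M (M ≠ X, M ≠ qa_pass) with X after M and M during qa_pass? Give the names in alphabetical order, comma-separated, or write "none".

Target qa_pass = [Tue 09:00, Fri 14:00].
Intermediaries M with M during qa_pass: load_test, reindex, soundcheck.
Via load_test — items with X after load_test: handoff, lunch, onboarding.
Via reindex — items with X after reindex: handoff, load_test, lunch, onboarding.
Via soundcheck — items with X after soundcheck: handoff, lunch, onboarding.
Union: handoff, load_test, lunch, onboarding.

handoff, load_test, lunch, onboarding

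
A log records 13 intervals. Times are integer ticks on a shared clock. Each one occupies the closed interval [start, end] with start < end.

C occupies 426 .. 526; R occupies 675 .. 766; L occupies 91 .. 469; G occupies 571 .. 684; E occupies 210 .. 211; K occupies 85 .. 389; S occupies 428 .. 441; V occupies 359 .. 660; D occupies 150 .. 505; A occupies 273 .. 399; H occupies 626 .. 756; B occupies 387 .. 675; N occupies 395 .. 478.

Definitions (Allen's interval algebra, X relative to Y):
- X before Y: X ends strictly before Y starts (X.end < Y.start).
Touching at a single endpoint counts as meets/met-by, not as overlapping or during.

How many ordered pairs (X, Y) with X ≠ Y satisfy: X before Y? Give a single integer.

Checking all 156 ordered pairs for relation 'before'; matching pairs in alphabetical order:
(A, C): A before C ✓
(A, G): A before G ✓
(A, H): A before H ✓
(A, R): A before R ✓
(A, S): A before S ✓
(C, G): C before G ✓
(C, H): C before H ✓
(C, R): C before R ✓
(D, G): D before G ✓
(D, H): D before H ✓
(D, R): D before R ✓
(E, A): E before A ✓
(E, B): E before B ✓
(E, C): E before C ✓
(E, G): E before G ✓
(E, H): E before H ✓
(E, N): E before N ✓
(E, R): E before R ✓
(E, S): E before S ✓
(E, V): E before V ✓
(K, C): K before C ✓
(K, G): K before G ✓
(K, H): K before H ✓
(K, N): K before N ✓
... plus 12 further pairs not listed.
Count: 36.

36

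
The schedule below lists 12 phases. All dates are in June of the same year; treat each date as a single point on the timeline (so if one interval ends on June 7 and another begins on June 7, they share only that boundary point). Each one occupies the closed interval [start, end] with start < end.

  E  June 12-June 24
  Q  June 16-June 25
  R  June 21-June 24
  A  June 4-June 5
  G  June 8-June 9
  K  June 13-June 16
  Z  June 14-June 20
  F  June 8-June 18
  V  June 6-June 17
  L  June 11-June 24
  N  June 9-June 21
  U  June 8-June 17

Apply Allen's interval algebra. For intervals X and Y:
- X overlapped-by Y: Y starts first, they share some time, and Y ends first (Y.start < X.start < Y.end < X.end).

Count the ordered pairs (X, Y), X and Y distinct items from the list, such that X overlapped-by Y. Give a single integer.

Checking all 132 ordered pairs for relation 'overlapped-by'; matching pairs in alphabetical order:
(E, F): E overlapped-by F ✓
(E, N): E overlapped-by N ✓
(E, U): E overlapped-by U ✓
(E, V): E overlapped-by V ✓
(F, V): F overlapped-by V ✓
(L, F): L overlapped-by F ✓
(L, N): L overlapped-by N ✓
(L, U): L overlapped-by U ✓
(L, V): L overlapped-by V ✓
(N, F): N overlapped-by F ✓
(N, U): N overlapped-by U ✓
(N, V): N overlapped-by V ✓
(Q, E): Q overlapped-by E ✓
(Q, F): Q overlapped-by F ✓
(Q, L): Q overlapped-by L ✓
(Q, N): Q overlapped-by N ✓
(Q, U): Q overlapped-by U ✓
(Q, V): Q overlapped-by V ✓
(Q, Z): Q overlapped-by Z ✓
(Z, F): Z overlapped-by F ✓
(Z, K): Z overlapped-by K ✓
(Z, U): Z overlapped-by U ✓
(Z, V): Z overlapped-by V ✓
Count: 23.

23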